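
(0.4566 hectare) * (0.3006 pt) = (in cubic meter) 0.4842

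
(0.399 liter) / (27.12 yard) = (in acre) 3.976e-09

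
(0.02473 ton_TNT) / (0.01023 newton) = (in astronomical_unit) 0.06761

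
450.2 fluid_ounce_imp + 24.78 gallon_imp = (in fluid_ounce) 4242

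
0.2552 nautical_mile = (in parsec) 1.532e-14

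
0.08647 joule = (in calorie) 0.02067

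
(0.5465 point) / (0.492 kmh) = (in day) 1.633e-08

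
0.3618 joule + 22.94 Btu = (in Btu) 22.94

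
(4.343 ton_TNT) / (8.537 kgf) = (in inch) 8.545e+09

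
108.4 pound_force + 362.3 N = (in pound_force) 189.8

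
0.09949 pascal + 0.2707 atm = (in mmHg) 205.7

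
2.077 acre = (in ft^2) 9.047e+04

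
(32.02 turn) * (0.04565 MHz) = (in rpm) 8.77e+07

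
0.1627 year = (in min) 8.552e+04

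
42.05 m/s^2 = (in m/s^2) 42.05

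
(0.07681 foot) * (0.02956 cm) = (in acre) 1.71e-09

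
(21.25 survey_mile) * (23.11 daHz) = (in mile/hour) 1.768e+07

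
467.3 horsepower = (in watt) 3.485e+05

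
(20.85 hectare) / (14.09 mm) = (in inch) 5.826e+08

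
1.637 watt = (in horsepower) 0.002195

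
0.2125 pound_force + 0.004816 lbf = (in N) 0.9667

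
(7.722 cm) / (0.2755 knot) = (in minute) 0.009081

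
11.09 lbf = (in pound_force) 11.09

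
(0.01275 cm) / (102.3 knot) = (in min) 4.038e-08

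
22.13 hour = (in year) 0.002526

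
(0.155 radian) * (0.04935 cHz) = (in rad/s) 7.649e-05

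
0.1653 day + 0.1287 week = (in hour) 25.59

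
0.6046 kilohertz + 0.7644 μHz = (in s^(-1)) 604.6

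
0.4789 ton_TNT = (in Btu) 1.899e+06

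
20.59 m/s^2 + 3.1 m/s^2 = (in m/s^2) 23.69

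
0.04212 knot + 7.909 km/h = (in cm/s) 221.9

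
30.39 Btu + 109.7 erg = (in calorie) 7663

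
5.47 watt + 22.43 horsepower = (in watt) 1.673e+04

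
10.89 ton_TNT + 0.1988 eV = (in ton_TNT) 10.89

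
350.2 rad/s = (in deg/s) 2.006e+04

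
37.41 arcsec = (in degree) 0.01039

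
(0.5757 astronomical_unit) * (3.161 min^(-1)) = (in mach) 1.333e+07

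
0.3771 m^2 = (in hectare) 3.771e-05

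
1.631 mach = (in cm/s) 5.554e+04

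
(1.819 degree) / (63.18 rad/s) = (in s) 0.0005025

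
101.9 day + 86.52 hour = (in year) 0.2891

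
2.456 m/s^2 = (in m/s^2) 2.456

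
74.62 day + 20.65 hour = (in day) 75.48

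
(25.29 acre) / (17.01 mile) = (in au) 2.499e-11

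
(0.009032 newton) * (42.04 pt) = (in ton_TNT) 3.202e-14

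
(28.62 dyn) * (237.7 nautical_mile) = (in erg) 1.26e+09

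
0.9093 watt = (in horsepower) 0.001219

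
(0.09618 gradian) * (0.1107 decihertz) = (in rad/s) 1.672e-05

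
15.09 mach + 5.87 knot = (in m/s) 5141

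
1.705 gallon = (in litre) 6.454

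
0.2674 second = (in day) 3.095e-06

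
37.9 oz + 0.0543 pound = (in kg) 1.099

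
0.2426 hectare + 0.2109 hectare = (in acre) 1.121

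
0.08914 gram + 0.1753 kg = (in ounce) 6.187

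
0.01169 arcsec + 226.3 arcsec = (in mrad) 1.097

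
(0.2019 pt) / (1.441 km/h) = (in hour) 4.943e-08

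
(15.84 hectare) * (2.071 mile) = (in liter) 5.279e+11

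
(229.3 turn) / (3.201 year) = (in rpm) 0.0001363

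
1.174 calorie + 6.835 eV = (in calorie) 1.174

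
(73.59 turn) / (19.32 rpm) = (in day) 0.002645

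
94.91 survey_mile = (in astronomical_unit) 1.021e-06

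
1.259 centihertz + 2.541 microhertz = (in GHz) 1.259e-11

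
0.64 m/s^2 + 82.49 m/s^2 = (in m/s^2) 83.13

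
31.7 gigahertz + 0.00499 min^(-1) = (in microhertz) 3.17e+16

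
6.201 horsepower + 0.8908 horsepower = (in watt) 5288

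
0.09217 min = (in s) 5.53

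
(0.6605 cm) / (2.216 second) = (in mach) 8.754e-06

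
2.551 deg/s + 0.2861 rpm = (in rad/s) 0.07448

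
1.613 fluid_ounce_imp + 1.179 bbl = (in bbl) 1.179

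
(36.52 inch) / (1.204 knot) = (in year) 4.749e-08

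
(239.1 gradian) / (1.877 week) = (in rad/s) 3.308e-06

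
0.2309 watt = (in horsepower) 0.0003096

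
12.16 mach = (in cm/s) 4.14e+05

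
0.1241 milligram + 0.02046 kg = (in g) 20.46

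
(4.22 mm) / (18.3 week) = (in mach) 1.12e-12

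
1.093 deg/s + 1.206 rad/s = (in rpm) 11.7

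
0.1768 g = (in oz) 0.006236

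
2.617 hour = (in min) 157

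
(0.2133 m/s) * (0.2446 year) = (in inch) 6.478e+07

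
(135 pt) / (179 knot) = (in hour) 1.437e-07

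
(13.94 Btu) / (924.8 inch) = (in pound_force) 140.8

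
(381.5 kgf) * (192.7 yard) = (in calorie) 1.576e+05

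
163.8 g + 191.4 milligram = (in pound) 0.3615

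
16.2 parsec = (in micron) 4.999e+23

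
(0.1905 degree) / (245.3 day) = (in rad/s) 1.569e-10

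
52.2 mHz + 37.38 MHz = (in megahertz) 37.38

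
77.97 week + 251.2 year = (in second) 7.969e+09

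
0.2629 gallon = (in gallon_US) 0.2629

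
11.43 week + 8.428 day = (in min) 1.274e+05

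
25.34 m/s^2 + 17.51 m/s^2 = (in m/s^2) 42.85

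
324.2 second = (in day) 0.003752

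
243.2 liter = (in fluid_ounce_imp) 8559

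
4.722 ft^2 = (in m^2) 0.4387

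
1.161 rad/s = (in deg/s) 66.52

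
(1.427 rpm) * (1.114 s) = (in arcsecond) 3.434e+04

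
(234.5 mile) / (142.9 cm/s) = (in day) 3.057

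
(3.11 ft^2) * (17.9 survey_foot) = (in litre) 1576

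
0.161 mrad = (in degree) 0.009225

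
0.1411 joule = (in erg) 1.411e+06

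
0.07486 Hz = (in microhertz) 7.486e+04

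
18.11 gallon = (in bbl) 0.4312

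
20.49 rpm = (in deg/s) 122.9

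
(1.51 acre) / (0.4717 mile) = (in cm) 805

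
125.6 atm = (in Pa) 1.273e+07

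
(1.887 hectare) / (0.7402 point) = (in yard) 7.903e+07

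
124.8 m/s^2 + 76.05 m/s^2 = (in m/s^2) 200.8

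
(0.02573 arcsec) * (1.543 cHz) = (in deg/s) 1.103e-07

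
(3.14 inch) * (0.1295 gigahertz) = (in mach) 3.033e+04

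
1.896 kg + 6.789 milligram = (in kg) 1.896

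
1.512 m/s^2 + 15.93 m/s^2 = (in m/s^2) 17.44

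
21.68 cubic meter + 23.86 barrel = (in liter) 2.547e+04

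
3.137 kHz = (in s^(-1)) 3137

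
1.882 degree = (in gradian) 2.091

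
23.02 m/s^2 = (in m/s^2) 23.02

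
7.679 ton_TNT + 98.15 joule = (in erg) 3.213e+17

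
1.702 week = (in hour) 285.9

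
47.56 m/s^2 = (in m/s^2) 47.56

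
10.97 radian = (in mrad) 1.097e+04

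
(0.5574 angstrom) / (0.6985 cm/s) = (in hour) 2.217e-12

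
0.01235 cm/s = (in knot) 0.0002401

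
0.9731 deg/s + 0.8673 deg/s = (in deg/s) 1.84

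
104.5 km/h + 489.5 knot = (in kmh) 1011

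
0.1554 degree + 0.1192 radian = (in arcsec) 2.515e+04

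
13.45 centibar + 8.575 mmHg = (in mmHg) 109.5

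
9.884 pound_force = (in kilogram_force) 4.483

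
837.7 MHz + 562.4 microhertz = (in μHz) 8.377e+14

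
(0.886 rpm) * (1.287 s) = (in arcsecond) 2.463e+04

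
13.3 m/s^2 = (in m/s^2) 13.3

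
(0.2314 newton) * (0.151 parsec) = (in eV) 6.729e+33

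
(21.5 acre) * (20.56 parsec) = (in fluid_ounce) 1.866e+27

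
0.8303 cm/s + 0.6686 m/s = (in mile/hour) 1.514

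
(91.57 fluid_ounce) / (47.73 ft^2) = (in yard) 0.0006679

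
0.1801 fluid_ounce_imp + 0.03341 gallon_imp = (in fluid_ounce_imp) 5.526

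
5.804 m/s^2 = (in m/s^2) 5.804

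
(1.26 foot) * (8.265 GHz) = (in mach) 9.322e+06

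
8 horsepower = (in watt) 5966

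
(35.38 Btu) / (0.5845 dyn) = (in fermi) 6.386e+24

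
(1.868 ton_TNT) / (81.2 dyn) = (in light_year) 0.001017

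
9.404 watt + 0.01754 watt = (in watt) 9.422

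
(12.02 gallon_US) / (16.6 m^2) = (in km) 2.741e-06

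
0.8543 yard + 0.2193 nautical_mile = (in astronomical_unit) 2.72e-09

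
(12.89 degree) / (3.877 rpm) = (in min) 0.009235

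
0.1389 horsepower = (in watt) 103.6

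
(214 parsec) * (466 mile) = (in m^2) 4.952e+24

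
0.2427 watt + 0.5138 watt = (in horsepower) 0.001014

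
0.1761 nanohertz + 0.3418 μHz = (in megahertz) 3.42e-13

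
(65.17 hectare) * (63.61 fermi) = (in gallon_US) 1.095e-05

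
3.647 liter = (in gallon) 0.9634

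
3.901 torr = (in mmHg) 3.901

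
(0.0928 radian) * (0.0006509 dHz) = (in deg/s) 0.0003461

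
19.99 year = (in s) 6.304e+08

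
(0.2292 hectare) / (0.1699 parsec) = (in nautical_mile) 2.361e-16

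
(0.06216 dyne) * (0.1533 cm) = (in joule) 9.529e-10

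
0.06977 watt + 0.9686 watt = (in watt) 1.038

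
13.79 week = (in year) 0.2645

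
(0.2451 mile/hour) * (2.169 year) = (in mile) 4657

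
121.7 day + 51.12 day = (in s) 1.493e+07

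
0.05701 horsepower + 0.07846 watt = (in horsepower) 0.05712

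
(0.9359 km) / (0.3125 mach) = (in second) 8.796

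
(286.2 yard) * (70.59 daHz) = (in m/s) 1.847e+05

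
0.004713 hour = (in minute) 0.2828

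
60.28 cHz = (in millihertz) 602.8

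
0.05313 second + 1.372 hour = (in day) 0.05717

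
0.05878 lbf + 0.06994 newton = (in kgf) 0.03379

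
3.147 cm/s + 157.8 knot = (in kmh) 292.4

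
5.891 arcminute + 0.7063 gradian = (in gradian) 0.8154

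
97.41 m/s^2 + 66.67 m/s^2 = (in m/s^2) 164.1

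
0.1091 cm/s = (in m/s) 0.001091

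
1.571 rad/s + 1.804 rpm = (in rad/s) 1.76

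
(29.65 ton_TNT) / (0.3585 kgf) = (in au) 0.2359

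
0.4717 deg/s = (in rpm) 0.07862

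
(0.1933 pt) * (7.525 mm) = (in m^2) 5.131e-07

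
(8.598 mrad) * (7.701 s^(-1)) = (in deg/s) 3.794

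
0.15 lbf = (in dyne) 6.672e+04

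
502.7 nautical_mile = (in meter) 9.31e+05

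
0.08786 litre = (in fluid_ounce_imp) 3.092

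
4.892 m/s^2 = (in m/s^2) 4.892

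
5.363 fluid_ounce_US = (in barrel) 0.0009976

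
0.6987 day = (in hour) 16.77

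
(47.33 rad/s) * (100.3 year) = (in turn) 2.383e+10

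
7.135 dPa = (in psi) 0.0001035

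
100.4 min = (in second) 6024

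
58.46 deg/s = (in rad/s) 1.02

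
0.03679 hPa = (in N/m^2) 3.679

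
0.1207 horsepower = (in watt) 90.01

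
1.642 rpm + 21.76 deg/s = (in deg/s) 31.61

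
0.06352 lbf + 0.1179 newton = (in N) 0.4005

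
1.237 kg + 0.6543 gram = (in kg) 1.238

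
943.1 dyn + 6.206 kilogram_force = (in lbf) 13.68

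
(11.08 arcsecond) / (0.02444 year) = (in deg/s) 3.993e-09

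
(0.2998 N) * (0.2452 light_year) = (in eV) 4.341e+33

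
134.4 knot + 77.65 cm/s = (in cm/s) 6992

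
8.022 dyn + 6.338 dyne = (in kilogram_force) 1.464e-05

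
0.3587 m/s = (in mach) 0.001053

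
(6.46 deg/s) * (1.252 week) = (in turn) 1.359e+04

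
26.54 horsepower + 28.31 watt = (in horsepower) 26.58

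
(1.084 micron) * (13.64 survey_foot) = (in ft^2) 4.851e-05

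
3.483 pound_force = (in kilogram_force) 1.58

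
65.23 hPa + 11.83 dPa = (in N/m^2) 6524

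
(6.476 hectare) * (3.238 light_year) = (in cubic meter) 1.984e+21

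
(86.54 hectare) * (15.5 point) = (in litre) 4.732e+06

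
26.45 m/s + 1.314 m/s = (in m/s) 27.76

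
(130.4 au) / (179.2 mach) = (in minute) 5.328e+06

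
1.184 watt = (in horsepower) 0.001588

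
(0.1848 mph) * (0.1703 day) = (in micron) 1.216e+09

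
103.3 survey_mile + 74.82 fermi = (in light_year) 1.757e-11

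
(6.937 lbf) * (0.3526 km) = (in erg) 1.088e+11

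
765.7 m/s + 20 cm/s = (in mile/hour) 1713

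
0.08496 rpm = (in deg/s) 0.5098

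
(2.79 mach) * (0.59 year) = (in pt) 5.01e+13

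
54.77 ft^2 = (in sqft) 54.77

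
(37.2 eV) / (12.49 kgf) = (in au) 3.253e-31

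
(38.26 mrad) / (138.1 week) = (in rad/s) 4.581e-10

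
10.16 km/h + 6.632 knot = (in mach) 0.01831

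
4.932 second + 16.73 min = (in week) 0.001668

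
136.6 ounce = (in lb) 8.537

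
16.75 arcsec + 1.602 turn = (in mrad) 1.007e+04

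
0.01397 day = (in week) 0.001996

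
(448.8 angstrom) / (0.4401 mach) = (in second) 2.995e-10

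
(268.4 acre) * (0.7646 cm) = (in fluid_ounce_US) 2.808e+08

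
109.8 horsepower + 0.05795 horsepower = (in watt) 8.192e+04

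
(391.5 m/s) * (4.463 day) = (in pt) 4.279e+11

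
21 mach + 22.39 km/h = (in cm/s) 7.157e+05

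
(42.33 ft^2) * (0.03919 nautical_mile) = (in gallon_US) 7.54e+04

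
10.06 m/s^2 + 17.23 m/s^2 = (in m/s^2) 27.29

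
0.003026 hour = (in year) 3.454e-07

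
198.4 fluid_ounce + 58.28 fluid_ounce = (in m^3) 0.007591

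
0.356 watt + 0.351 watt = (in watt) 0.707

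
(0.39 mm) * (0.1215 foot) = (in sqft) 0.0001555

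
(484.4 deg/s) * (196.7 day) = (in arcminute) 4.939e+11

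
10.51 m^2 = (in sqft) 113.1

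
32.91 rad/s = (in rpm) 314.3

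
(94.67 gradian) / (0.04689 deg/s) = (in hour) 0.5047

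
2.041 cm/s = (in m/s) 0.02041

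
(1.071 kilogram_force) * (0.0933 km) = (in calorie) 234.2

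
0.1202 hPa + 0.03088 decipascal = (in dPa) 120.2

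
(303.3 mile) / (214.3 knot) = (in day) 0.05124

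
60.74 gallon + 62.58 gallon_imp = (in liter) 514.4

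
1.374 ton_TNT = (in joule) 5.749e+09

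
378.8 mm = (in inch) 14.91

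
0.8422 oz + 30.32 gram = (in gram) 54.2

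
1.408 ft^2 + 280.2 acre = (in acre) 280.2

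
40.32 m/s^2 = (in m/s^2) 40.32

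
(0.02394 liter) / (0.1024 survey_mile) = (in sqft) 1.564e-06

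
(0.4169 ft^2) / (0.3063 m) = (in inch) 4.978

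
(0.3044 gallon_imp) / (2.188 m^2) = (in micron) 632.5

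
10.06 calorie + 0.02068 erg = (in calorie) 10.06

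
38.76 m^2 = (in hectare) 0.003876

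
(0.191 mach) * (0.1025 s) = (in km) 0.006666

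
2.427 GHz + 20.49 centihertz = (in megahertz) 2427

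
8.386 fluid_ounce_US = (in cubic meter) 0.000248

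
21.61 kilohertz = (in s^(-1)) 2.161e+04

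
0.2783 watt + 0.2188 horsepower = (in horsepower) 0.2192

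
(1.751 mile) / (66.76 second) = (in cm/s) 4221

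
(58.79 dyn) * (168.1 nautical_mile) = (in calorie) 43.74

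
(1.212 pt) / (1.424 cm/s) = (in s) 0.03003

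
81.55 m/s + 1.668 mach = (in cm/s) 6.495e+04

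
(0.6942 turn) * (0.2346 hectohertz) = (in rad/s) 102.3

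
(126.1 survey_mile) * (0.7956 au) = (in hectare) 2.415e+12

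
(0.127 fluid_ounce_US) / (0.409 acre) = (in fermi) 2.269e+06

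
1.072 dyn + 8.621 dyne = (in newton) 9.693e-05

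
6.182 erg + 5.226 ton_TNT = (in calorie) 5.226e+09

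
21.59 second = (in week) 3.57e-05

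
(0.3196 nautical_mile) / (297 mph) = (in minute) 0.0743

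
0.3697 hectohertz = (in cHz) 3697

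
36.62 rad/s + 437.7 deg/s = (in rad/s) 44.26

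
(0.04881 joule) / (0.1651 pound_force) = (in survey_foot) 0.2181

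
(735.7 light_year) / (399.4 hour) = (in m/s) 4.841e+12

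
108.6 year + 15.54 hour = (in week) 5663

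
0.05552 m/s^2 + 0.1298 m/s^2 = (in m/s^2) 0.1853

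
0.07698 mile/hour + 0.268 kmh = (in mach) 0.0003197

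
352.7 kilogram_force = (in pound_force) 777.6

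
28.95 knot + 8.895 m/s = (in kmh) 85.64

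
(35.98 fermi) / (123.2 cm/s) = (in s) 2.92e-14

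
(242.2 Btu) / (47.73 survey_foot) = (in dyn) 1.756e+09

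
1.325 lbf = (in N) 5.894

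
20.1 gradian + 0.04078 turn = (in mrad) 572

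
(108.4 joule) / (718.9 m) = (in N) 0.1508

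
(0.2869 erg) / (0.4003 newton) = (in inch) 2.822e-06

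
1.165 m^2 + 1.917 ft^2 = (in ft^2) 14.46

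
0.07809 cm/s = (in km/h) 0.002811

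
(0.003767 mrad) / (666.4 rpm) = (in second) 5.398e-08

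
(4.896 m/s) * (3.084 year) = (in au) 0.003183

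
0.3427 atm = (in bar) 0.3472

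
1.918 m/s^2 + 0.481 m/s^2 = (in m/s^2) 2.399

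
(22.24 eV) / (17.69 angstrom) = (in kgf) 2.054e-10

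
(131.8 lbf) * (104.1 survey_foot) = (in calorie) 4446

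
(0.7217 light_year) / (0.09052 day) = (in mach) 2.564e+09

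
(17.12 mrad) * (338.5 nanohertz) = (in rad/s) 5.795e-09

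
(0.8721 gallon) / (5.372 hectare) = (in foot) 2.016e-07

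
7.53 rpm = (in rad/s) 0.7885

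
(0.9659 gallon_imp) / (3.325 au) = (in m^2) 8.828e-15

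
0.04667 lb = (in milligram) 2.117e+04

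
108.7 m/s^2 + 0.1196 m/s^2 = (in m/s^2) 108.8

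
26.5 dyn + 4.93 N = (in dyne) 4.93e+05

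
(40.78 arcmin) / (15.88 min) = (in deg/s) 0.0007133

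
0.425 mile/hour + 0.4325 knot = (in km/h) 1.485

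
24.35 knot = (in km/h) 45.1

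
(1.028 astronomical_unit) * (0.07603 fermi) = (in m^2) 1.169e-05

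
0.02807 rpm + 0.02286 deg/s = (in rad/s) 0.003338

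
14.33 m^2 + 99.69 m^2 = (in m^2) 114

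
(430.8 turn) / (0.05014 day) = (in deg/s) 35.8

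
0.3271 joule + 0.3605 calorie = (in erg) 1.835e+07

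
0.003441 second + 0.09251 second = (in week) 1.586e-07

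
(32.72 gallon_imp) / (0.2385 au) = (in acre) 1.03e-15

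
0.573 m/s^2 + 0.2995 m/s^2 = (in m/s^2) 0.8725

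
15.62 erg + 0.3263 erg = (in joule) 1.595e-06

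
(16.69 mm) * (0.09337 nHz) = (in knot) 3.029e-12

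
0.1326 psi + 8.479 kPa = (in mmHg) 70.46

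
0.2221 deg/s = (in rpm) 0.03702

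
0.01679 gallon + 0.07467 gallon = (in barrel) 0.002178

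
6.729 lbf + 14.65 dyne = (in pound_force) 6.729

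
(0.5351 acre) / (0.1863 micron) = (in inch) 4.576e+11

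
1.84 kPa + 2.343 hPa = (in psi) 0.3009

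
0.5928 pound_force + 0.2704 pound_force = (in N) 3.84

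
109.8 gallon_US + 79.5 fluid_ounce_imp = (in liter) 417.9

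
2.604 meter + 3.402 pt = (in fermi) 2.605e+15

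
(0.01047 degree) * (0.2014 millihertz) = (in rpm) 3.514e-07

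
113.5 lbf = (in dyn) 5.049e+07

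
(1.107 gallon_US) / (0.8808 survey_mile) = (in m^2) 2.956e-06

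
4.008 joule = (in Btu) 0.003799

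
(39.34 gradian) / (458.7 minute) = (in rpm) 0.0002144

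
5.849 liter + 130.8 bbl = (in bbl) 130.8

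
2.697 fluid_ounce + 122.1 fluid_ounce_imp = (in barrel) 0.02232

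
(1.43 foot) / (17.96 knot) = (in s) 0.04717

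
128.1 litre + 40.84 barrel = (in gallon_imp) 1456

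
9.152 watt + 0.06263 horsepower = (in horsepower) 0.0749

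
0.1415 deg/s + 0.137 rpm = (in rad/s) 0.01682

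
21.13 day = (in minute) 3.043e+04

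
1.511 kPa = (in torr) 11.33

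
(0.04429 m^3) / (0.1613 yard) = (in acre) 7.42e-05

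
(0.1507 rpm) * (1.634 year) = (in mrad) 8.132e+08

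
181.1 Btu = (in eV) 1.193e+24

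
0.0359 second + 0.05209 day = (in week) 0.007441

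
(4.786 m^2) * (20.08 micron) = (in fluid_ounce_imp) 3.382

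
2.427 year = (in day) 885.9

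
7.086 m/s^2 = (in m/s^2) 7.086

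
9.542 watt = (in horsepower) 0.0128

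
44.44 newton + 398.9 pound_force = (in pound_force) 408.9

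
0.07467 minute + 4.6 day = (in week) 0.6572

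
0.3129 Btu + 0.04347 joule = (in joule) 330.2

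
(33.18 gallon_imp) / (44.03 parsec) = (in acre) 2.743e-23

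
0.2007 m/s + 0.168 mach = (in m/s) 57.4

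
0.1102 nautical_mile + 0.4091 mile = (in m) 862.5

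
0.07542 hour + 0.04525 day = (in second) 4181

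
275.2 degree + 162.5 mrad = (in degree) 284.5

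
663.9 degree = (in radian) 11.59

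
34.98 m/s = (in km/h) 125.9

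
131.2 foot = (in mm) 3.999e+04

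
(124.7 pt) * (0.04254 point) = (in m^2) 6.602e-07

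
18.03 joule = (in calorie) 4.309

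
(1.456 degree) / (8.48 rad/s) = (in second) 0.002997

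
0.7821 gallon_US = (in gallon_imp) 0.6512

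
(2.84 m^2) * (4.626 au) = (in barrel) 1.236e+13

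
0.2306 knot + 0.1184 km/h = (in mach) 0.000445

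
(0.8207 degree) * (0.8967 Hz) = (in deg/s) 0.7359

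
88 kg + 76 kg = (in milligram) 1.64e+08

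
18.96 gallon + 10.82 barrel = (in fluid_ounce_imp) 6.307e+04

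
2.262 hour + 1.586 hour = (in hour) 3.848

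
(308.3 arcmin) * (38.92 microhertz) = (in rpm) 3.333e-05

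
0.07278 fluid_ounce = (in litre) 0.002152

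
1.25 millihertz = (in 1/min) 0.075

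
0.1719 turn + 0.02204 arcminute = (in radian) 1.08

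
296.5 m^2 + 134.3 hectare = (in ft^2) 1.446e+07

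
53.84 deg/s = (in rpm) 8.973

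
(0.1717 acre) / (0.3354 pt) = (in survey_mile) 3649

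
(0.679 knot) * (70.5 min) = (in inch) 5.817e+04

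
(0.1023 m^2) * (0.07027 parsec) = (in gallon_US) 5.86e+16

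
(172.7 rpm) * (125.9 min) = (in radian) 1.366e+05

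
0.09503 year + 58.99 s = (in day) 34.69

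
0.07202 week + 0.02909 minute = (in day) 0.5042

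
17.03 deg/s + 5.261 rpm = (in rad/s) 0.8482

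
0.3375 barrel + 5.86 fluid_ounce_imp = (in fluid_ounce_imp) 1894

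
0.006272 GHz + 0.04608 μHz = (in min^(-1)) 3.763e+08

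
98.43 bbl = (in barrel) 98.43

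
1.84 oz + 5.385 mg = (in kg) 0.05217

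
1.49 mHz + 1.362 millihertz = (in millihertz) 2.852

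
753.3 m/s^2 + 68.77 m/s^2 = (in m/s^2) 822.1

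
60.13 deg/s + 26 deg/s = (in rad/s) 1.503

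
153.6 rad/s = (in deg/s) 8801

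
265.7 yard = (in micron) 2.43e+08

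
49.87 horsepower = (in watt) 3.719e+04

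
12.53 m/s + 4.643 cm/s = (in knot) 24.45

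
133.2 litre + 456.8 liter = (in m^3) 0.59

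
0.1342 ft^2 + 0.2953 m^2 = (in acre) 7.605e-05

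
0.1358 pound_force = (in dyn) 6.041e+04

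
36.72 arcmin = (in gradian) 0.68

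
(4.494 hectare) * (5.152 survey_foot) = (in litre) 7.057e+07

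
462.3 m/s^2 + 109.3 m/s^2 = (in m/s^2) 571.6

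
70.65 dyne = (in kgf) 7.204e-05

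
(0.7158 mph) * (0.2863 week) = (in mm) 5.541e+07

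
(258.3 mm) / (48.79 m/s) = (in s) 0.005294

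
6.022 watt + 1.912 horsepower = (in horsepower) 1.92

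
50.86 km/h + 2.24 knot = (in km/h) 55.01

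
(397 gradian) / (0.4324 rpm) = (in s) 137.7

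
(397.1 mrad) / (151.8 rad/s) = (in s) 0.002616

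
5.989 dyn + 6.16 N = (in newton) 6.16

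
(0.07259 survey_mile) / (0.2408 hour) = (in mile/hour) 0.3015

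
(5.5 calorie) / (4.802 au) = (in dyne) 3.203e-06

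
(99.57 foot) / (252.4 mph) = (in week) 4.447e-07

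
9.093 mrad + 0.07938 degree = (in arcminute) 36.02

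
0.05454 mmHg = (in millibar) 0.07271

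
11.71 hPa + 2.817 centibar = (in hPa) 39.88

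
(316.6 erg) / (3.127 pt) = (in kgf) 0.002927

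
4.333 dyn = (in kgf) 4.418e-06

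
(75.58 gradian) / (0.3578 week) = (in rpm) 5.239e-05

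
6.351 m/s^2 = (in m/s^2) 6.351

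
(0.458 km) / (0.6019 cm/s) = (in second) 7.609e+04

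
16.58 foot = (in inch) 199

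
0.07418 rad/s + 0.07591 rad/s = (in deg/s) 8.6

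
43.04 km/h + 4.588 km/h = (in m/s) 13.23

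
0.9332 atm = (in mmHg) 709.2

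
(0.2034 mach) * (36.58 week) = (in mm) 1.532e+12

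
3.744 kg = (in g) 3744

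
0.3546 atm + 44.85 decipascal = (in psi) 5.212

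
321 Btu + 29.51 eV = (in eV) 2.114e+24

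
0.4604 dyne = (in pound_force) 1.035e-06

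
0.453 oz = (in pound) 0.02831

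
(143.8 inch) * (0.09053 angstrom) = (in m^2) 3.307e-11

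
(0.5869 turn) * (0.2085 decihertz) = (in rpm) 0.7342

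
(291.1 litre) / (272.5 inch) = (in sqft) 0.4527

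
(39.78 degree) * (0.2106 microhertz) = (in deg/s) 8.378e-06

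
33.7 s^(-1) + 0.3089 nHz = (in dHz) 337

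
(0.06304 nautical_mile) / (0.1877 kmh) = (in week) 0.003702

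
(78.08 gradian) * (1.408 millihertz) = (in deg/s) 0.09894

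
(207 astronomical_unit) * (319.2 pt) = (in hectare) 3.487e+08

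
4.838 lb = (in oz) 77.41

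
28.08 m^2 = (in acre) 0.006939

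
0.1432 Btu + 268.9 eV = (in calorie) 36.11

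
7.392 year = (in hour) 6.475e+04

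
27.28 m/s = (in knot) 53.03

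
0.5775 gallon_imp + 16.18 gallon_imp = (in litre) 76.18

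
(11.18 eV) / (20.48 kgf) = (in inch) 3.511e-19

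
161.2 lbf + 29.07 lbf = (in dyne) 8.464e+07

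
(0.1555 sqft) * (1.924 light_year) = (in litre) 2.63e+17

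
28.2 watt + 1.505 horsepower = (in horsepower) 1.543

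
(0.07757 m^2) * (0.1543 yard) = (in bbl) 0.06884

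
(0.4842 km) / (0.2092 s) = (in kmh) 8332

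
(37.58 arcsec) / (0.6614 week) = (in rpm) 4.349e-09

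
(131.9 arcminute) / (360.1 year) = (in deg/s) 1.936e-10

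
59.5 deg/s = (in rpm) 9.917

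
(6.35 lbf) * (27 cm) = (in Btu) 0.007229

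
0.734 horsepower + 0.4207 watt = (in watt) 547.8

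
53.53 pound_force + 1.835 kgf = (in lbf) 57.58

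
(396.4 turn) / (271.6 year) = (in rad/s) 2.908e-07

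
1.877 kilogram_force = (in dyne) 1.841e+06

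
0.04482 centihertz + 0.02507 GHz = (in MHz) 25.07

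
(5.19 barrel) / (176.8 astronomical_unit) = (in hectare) 3.12e-18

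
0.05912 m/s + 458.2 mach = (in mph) 3.49e+05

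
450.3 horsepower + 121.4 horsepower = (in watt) 4.263e+05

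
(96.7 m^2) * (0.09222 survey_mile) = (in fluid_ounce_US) 4.853e+08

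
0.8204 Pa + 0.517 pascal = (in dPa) 13.37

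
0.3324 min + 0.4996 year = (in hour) 4377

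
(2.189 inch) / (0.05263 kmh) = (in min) 0.06339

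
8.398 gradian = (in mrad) 131.9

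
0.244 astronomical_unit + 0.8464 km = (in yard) 3.992e+10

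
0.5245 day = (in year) 0.001437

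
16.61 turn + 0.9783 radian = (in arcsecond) 2.173e+07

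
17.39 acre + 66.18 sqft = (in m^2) 7.038e+04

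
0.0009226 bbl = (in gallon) 0.03875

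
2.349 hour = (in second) 8456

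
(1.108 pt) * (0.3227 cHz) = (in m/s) 1.261e-06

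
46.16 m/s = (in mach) 0.1356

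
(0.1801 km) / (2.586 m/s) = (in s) 69.64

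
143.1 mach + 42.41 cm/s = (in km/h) 1.754e+05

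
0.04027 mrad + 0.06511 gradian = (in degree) 0.06091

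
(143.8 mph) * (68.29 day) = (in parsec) 1.229e-08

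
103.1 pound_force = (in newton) 458.6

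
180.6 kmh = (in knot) 97.52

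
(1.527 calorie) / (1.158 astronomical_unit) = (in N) 3.688e-11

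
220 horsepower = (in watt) 1.641e+05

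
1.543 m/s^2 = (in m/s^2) 1.543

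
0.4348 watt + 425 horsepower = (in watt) 3.169e+05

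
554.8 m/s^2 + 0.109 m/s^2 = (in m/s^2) 554.9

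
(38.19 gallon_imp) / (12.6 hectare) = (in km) 1.378e-09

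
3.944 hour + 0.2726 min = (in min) 236.9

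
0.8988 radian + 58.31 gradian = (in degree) 104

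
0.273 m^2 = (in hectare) 2.73e-05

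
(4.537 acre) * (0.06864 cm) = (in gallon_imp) 2772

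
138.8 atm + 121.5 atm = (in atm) 260.3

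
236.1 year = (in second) 7.446e+09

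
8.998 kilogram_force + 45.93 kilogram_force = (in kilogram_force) 54.93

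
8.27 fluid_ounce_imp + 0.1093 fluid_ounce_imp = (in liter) 0.2381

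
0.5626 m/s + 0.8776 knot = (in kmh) 3.651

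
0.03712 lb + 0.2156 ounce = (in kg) 0.02295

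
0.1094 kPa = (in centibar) 0.1094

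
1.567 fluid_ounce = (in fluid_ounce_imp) 1.631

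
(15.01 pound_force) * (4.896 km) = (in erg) 3.269e+12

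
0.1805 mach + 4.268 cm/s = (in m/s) 61.5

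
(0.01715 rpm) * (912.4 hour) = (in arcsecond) 1.217e+09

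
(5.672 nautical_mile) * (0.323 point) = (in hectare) 0.0001197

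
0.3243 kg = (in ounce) 11.44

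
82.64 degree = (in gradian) 91.82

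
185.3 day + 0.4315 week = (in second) 1.627e+07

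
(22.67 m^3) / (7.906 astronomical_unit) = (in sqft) 2.063e-10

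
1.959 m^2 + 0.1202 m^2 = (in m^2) 2.079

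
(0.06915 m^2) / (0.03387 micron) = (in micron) 2.042e+12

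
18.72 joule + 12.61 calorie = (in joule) 71.48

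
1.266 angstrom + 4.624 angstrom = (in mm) 5.89e-07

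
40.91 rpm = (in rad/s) 4.284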